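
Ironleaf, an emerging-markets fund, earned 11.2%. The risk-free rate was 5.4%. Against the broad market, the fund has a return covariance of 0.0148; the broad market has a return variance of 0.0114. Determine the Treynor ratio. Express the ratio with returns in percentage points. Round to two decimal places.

β = Cov / Var = 0.0148 / 0.0114 = 1.2982
Treynor = (Rp − Rf) / β = (11.2% − 5.4%) / 1.2982 = 5.80 / 1.2982 = 4.4677

4.47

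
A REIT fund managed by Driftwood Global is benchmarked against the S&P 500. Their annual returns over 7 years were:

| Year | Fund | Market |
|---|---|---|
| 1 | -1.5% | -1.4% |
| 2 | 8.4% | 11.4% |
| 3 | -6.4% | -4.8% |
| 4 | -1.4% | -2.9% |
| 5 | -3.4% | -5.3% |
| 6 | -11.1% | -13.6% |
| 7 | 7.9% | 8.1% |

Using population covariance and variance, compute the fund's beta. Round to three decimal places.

r̄p = -1.0714%,  r̄m = -1.2143%
Cov = Σ(rp − r̄p)(rm − r̄m) / 7 = 50.9290
Var(rm) = Σ(rm − r̄m)² / 7 = 61.6727
β = Cov / Var = 50.9290 / 61.6727 = 0.8258

0.826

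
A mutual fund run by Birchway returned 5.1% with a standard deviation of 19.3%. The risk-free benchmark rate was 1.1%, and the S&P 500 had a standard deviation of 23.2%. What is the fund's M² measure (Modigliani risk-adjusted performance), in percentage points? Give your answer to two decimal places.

5.91

Sharpe = (Rp − Rf) / σp = (5.1% − 1.1%) / 19.3% = 0.2073
M² = Rf + Sharpe × σm = 1.1% + 0.2073 × 23.2% = 5.9094%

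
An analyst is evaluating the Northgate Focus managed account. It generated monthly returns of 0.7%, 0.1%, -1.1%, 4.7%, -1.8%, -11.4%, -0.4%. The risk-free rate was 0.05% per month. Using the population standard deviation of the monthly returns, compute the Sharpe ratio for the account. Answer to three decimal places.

-0.300

μ = (0.7 + 0.1 − 1.1 + 4.7 − 1.8 − 11.4 − 0.4) / 7 = -1.3143%
Σ(r − μ)² = (0.7 − (-1.3143))² + (0.1 − (-1.3143))² + … = 145.0686
population σ = √(145.0686 / 7) = √20.7241 = 4.5524%
Sharpe = (μ − rf) / σ = (-1.3143 − 0.05) / 4.5524 = -1.3643 / 4.5524 = -0.2997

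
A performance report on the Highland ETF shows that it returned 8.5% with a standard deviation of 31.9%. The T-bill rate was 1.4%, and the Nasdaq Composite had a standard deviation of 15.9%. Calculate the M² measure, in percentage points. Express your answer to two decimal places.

Sharpe = (Rp − Rf) / σp = (8.5% − 1.4%) / 31.9% = 0.2226
M² = Rf + Sharpe × σm = 1.4% + 0.2226 × 15.9% = 4.9393%

4.94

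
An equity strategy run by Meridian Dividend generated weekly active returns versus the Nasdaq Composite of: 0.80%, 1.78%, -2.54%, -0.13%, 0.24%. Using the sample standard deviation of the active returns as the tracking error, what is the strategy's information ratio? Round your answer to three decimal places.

Mean return r̄ = 0.150 / 5 = 0.0300%
Sample std dev = √[10.3300 / 4] = 1.6070%
IR = r̄ / tracking error = 0.0300 / 1.6070 = 0.0187

0.019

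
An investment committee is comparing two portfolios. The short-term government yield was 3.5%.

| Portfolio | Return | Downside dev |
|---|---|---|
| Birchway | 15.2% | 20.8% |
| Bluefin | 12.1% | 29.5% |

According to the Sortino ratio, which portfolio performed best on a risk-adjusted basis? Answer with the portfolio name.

Birchway

Birchway: Sortino ratio = (15.2% − 3.5%) / 20.8% = 0.563
Bluefin: Sortino ratio = (12.1% − 3.5%) / 29.5% = 0.292
Highest: Birchway (0.563).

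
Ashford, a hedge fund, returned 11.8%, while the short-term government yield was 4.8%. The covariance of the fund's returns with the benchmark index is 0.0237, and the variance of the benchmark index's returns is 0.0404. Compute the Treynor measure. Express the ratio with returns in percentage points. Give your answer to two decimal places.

β = Cov / Var = 0.0237 / 0.0404 = 0.5866
Treynor = (Rp − Rf) / β = (11.8% − 4.8%) / 0.5866 = 7.00 / 0.5866 = 11.9332

11.93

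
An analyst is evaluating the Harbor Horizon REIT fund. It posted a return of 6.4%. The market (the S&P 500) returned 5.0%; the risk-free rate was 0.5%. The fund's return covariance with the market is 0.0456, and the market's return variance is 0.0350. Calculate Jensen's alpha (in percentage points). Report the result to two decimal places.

β = Cov / Var = 0.0456 / 0.0350 = 1.3029
E[R] = Rf + β(Rm − Rf) = 0.5% + 1.3029 × (5.0% − 0.5%) = 6.3631%
α = Rp − E[R] = 6.4% − 6.3631% = 0.0369

0.04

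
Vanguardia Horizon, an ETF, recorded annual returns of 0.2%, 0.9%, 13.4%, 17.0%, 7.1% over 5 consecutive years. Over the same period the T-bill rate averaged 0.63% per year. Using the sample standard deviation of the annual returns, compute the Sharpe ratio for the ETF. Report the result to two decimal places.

0.95

r̄ = (0.2 + 0.9 + 13.4 + 17 + 7.1) / 5 = 38.60 / 5 = 7.7200%
Sample σ = √[Σ(r − r̄)² / 4] = √[221.8280 / 4] = √55.4570 = 7.4469%
Sharpe = (r̄ − rf) / σ = (7.7200 − 0.63) / 7.4469 = 7.0900 / 7.4469 = 0.9521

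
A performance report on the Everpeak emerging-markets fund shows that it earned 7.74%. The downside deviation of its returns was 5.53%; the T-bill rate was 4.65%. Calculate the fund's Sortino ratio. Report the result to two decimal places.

0.56

Sortino = (Rp − Rf) / σd = (7.74% − 4.65%) / 5.53% = 3.09% / 5.53% = 0.5588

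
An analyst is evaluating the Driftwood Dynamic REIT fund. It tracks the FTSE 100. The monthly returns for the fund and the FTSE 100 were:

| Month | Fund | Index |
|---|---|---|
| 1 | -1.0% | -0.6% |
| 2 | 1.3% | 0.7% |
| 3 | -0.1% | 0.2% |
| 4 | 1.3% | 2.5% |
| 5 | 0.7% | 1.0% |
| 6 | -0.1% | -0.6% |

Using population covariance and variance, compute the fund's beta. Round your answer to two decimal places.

0.64

r̄p = 0.3500%,  r̄m = 0.5333%
Cov = Σ(rp − r̄p)(rm − r̄m) / 6 = 0.7300
Var(rm) = Σ(rm − r̄m)² / 6 = 1.1322
β = Cov / Var = 0.7300 / 1.1322 = 0.6448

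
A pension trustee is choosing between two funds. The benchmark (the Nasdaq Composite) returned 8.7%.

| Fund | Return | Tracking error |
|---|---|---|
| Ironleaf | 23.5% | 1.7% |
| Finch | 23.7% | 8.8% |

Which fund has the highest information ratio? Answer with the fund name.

Ironleaf

Ironleaf: IR = (23.5% − 8.7%) / 1.7% = 8.706
Finch: IR = (23.7% − 8.7%) / 8.8% = 1.705
Highest: Ironleaf (8.706).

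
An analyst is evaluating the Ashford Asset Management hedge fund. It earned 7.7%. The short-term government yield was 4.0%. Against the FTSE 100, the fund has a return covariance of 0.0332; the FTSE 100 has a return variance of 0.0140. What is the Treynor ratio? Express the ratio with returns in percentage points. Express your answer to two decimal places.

β = Cov / Var = 0.0332 / 0.0140 = 2.3714
Treynor = (Rp − Rf) / β = (7.7% − 4.0%) / 2.3714 = 3.70 / 2.3714 = 1.5603

1.56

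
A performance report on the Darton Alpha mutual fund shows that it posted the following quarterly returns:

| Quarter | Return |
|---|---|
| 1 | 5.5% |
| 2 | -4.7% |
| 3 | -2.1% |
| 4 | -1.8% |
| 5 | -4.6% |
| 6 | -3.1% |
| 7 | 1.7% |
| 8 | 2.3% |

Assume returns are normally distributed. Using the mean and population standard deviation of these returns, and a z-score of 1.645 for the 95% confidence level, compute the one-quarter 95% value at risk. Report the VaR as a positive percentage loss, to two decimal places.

6.46

r̄ = (5.5 − 4.7 − 2.1 − 1.8 − 4.6 − 3.1 + 1.7 + 2.3) / 8 = -0.8500%
Σ(r − r̄)² = (5.5 − (-0.8500))² + (-4.7 − (-0.8500))² + … = 93.1600
σ = √[93.1600 / 8] = 3.4125%
VaR = −(r̄ − z·σ) = −(-0.8500 − 1.645 × 3.4125) = −(-6.4636) = 6.4636%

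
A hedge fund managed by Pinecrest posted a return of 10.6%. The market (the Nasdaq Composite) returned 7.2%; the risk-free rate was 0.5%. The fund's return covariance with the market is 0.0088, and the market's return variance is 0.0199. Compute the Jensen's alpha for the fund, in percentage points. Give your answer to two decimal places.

β = Cov / Var = 0.0088 / 0.0199 = 0.4422
E[R] = Rf + β(Rm − Rf) = 0.5% + 0.4422 × (7.2% − 0.5%) = 3.4627%
α = Rp − E[R] = 10.6% − 3.4627% = 7.1373

7.14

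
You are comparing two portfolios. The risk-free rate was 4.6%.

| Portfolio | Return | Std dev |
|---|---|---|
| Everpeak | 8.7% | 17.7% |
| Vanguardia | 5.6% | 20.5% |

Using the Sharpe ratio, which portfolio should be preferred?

Everpeak: Sharpe ratio = (8.7% − 4.6%) / 17.7% = 0.232
Vanguardia: Sharpe ratio = (5.6% − 4.6%) / 20.5% = 0.049
Highest: Everpeak (0.232).

Everpeak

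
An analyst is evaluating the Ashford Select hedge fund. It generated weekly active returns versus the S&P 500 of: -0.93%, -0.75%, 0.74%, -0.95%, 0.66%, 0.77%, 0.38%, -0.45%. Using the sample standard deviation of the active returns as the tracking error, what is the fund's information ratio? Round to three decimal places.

Mean return μ = -0.530 / 8 = -0.0663%
Σ(r − μ)² = 4.2178; sample σ = √(4.2178/7) = 0.7762%
IR = μ / tracking error = -0.0663 / 0.7762 = -0.0854

-0.085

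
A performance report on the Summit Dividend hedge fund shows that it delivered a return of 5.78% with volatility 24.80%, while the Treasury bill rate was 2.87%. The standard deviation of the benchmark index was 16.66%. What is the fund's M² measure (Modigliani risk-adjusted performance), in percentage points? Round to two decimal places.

4.82

Sharpe = (Rp − Rf) / σp = (5.78% − 2.87%) / 24.80% = 0.1173
M² = Rf + Sharpe × σm = 2.87% + 0.1173 × 16.66% = 4.8242%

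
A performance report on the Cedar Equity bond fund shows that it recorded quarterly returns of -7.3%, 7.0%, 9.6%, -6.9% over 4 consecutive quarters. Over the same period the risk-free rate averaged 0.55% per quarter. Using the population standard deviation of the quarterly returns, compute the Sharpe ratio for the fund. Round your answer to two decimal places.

0.01

r̄ = (-7.3 + 7 + 9.6 − 6.9) / 4 = 0.6000%
Population σ = √[Σ(r − r̄)² / 4] = √[240.6200 / 4] = √60.1550 = 7.7560%
Sharpe = (r̄ − rf) / σ = (0.6000 − 0.55) / 7.7560 = 0.0500 / 7.7560 = 0.0064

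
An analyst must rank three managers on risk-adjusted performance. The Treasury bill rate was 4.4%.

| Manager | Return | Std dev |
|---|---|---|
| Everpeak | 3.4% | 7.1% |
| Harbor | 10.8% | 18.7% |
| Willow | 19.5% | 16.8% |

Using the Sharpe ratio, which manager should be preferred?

Willow

Everpeak: Sharpe ratio = (3.4% − 4.4%) / 7.1% = -0.141
Harbor: Sharpe ratio = (10.8% − 4.4%) / 18.7% = 0.342
Willow: Sharpe ratio = (19.5% − 4.4%) / 16.8% = 0.899
Highest: Willow (0.899).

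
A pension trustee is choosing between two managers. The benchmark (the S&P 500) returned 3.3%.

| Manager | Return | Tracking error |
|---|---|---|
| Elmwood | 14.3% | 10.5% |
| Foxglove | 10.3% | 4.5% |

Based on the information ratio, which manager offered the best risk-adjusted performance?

Elmwood: IR = (14.3% − 3.3%) / 10.5% = 1.048
Foxglove: IR = (10.3% − 3.3%) / 4.5% = 1.556
Highest: Foxglove (1.556).

Foxglove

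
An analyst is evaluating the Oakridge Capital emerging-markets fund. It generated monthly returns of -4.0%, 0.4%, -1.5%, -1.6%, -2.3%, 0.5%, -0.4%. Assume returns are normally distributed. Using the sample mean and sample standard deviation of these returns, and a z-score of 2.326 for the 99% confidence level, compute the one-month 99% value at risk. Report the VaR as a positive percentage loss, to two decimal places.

4.99

r̄ = (-4 + 0.4 − 1.5 − 1.6 − 2.3 + 0.5 − 0.4) / 7 = -1.2714%
Sample std dev = √[15.3543 / 6] = 1.5997%
VaR = −(r̄ − z·σ) = −(-1.2714 − 2.326 × 1.5997) = −(-4.9923) = 4.9923%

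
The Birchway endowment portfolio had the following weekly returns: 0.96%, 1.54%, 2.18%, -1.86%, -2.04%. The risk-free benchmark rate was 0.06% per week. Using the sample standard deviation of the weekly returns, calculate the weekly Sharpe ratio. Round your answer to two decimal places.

μ = (0.96 + 1.54 + 2.18 − 1.86 − 2.04) / 5 = 0.1560%
Σ(r − μ)² = 15.5451; sample σ = √(15.5451/4) = 1.9714%
Sharpe = (μ − rf) / σ = (0.1560 − 0.06) / 1.9714 = 0.0960 / 1.9714 = 0.0487

0.05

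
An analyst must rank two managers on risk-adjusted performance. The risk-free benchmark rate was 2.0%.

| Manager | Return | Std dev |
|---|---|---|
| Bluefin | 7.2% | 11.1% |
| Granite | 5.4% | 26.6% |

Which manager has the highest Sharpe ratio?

Bluefin: Sharpe ratio = (7.2% − 2.0%) / 11.1% = 0.468
Granite: Sharpe ratio = (5.4% − 2.0%) / 26.6% = 0.128
Highest: Bluefin (0.468).

Bluefin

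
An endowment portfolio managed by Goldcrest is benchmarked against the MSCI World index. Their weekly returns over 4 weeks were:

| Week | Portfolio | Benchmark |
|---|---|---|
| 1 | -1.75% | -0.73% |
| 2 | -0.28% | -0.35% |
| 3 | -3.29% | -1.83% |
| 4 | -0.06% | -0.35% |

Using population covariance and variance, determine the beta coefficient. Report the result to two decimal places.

r̄p = -1.3450%,  r̄m = -0.8150%
Cov = Σ(rp − r̄p)(rm − r̄m) / 4 = 0.7581
Var(rm) = Σ(rm − r̄m)² / 4 = 0.3675
β = Cov / Var = 0.7581 / 0.3675 = 2.0629

2.06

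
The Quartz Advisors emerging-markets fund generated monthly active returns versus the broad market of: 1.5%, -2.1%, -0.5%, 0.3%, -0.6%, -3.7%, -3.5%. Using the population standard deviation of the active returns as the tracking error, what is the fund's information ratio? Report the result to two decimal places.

-0.68

Mean return r̄ = -8.60 / 7 = -1.2286%
Population σ = √[Σ(r − r̄)² / 7] = √[22.7343 / 7] = √3.2478 = 1.8022%
IR = r̄ / tracking error = -1.2286 / 1.8022 = -0.6817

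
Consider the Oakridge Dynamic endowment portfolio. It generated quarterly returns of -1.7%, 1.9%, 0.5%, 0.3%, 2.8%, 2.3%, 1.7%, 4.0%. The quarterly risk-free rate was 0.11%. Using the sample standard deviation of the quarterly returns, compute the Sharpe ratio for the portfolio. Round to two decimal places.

r̄ = (-1.7 + 1.9 + 0.5 + 0.3 + 2.8 + 2.3 + 1.7 + 4) / 8 = 1.4750%
Σ(r − r̄)² = (-1.7 − 1.4750)² + (1.9 − 1.4750)² + (0.5 − 1.4750)² + … = 21.4550
σ = √[21.4550 / 7] = 1.7507%
Sharpe = (r̄ − rf) / σ = (1.4750 − 0.11) / 1.7507 = 1.3650 / 1.7507 = 0.7797

0.78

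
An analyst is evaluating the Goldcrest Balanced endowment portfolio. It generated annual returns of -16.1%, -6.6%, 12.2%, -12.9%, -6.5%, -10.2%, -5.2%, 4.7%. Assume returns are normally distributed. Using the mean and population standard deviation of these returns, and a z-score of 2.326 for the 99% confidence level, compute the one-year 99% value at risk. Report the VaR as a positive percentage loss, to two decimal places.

25.34

r̄ = (-16.1 − 6.6 + 12.2 − 12.9 − 6.5 − 10.2 − 5.2 + 4.7) / 8 = -5.0750%
Σ(r − r̄)² = (-16.1 − (-5.0750))² + (-6.6 − (-5.0750))² + (12.2 − (-5.0750))² + … = 607.3950
population σ = √(607.3950 / 8) = √75.9244 = 8.7135%
VaR = −(r̄ − z·σ) = −(-5.0750 − 2.326 × 8.7135) = −(-25.3426) = 25.3426%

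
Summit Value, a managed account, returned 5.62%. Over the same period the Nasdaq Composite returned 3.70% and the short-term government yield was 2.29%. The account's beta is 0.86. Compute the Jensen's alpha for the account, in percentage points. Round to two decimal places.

CAPM expected return = Rf + β(Rm − Rf) = 2.29% + 0.86 × (3.70% − 2.29%) = 2.29 + 0.86 × 1.41 = 3.5026%
Jensen's α = Rp − E[R] = 5.62% − 3.5026% = 2.1174

2.12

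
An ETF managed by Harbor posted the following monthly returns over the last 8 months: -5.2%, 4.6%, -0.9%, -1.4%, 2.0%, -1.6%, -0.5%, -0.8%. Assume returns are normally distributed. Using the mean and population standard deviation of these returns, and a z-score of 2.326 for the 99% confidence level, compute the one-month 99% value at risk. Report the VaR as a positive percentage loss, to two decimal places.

6.66

μ = (-5.2 + 4.6 − 0.9 − 1.4 + 2 − 1.6 − 0.5 − 0.8) / 8 = -3.80 / 8 = -0.4750%
Σ(r − μ)² = 56.6150; population σ = √(56.6150/8) = 2.6602%
VaR = −(μ − z·σ) = −(-0.4750 − 2.326 × 2.6602) = −(-6.6626) = 6.6626%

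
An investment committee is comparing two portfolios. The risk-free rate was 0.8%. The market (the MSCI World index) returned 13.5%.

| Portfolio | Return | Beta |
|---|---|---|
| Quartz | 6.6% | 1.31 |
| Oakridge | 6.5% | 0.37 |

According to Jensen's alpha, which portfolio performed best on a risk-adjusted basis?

Quartz: α = 6.6% − [0.8% + 1.31 × (13.5% − 0.8%)] = -10.837
Oakridge: α = 6.5% − [0.8% + 0.37 × (13.5% − 0.8%)] = 1.001
Highest: Oakridge (1.001).

Oakridge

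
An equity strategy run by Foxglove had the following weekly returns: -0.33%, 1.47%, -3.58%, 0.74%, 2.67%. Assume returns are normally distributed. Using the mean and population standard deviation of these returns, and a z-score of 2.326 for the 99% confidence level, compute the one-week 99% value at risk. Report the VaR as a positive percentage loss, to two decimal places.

4.75

r̄ = (-0.33 + 1.47 − 3.58 + 0.74 + 2.67) / 5 = 0.970 / 5 = 0.1940%
Σ(r − r̄)² = (-0.33 − 0.1940)² + (1.47 − 0.1940)² + … = 22.5745
population σ = √(22.5745 / 5) = √4.5149 = 2.1248%
VaR = −(r̄ − z·σ) = −(0.1940 − 2.326 × 2.1248) = −(-4.7483) = 4.7483%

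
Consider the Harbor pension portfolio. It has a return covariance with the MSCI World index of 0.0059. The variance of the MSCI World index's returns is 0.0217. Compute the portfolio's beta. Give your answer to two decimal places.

0.27

β = Cov(Rp, Rm) / Var(Rm) = 0.0059 / 0.0217 = 0.2719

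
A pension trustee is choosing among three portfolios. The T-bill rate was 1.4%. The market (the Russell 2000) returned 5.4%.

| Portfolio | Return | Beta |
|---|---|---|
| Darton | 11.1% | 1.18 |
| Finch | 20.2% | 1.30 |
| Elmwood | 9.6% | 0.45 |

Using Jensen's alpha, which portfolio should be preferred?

Darton: α = 11.1% − [1.4% + 1.18 × (5.4% − 1.4%)] = 4.980
Finch: α = 20.2% − [1.4% + 1.30 × (5.4% − 1.4%)] = 13.600
Elmwood: α = 9.6% − [1.4% + 0.45 × (5.4% − 1.4%)] = 6.400
Highest: Finch (13.600).

Finch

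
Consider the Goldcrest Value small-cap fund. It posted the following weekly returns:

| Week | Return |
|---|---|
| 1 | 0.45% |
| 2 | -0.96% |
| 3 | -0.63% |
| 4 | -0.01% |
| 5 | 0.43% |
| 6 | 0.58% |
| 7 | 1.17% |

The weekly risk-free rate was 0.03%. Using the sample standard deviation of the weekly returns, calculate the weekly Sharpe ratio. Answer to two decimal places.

μ = (0.45 − 0.96 − 0.63 − 0.01 + 0.43 + 0.58 + 1.17) / 7 = 1.030 / 7 = 0.1471%
Sample std dev = √[3.2597 / 6] = 0.7371%
Sharpe = (μ − rf) / σ = (0.1471 − 0.03) / 0.7371 = 0.1171 / 0.7371 = 0.1589

0.16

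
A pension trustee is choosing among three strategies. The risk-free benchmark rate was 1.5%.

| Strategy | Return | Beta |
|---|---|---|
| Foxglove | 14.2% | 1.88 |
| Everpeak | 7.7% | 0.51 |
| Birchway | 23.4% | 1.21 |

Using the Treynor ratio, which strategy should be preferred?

Birchway

Foxglove: Treynor = (14.2% − 1.5%) / 1.88 = 6.755
Everpeak: Treynor = (7.7% − 1.5%) / 0.51 = 12.157
Birchway: Treynor = (23.4% − 1.5%) / 1.21 = 18.099
Highest: Birchway (18.099).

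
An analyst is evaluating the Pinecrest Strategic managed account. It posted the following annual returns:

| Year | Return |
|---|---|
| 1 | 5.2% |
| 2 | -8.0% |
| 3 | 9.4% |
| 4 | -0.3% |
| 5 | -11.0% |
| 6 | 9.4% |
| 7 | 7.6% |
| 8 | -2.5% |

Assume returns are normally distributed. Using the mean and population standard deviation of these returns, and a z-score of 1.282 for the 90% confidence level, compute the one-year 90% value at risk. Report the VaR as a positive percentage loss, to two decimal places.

8.29

μ = (5.2 − 8 + 9.4 − 0.3 − 11 + 9.4 + 7.6 − 2.5) / 8 = 1.2250%
Population σ = √[Σ(r − μ)² / 8] = √[440.8550 / 8] = √55.1069 = 7.4234%
VaR = −(μ − z·σ) = −(1.2250 − 1.282 × 7.4234) = −(-8.2918) = 8.2918%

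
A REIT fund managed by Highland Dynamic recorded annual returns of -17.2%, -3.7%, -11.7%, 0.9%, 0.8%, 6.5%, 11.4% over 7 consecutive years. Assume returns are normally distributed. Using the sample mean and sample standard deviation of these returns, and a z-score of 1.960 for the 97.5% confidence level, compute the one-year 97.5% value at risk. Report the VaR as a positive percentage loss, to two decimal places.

Mean return r̄ = -13.00 / 7 = -1.8571%
Sample σ = √[Σ(r − r̄)² / 6] = √[595.9371 / 6] = √99.3229 = 9.9661%
VaR = −(r̄ − z·σ) = −(-1.8571 − 1.960 × 9.9661) = −(-21.3907) = 21.3907%

21.39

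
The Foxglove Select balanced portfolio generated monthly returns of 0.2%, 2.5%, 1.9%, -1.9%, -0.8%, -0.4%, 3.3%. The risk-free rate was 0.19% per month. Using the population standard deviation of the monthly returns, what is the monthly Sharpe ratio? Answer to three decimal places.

0.280

Mean return μ = 4.80 / 7 = 0.6857%
Population σ = √[Σ(r − μ)² / 7] = √[21.9086 / 7] = √3.1298 = 1.7691%
Sharpe = (μ − rf) / σ = (0.6857 − 0.19) / 1.7691 = 0.4957 / 1.7691 = 0.2802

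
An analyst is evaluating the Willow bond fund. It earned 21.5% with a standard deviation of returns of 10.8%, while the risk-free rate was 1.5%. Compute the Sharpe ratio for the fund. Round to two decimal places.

1.85

Sharpe = (Rp − Rf) / σp = (21.5% − 1.5%) / 10.8% = 20.00% / 10.8% = 1.8519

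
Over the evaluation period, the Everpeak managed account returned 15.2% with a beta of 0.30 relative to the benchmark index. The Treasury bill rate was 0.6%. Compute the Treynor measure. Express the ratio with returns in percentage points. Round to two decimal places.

48.67

Treynor = (Rp − Rf) / β = (15.2% − 0.6%) / 0.30 = 14.60 / 0.30 = 48.6667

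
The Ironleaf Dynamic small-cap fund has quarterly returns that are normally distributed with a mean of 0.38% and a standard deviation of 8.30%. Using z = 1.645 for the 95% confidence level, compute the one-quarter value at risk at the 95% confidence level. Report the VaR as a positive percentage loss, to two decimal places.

13.27

VaR (as % loss) = −(μ − z·σ) = −(0.38% − 1.645 × 8.30%) = −(-13.2735%) = 13.2735%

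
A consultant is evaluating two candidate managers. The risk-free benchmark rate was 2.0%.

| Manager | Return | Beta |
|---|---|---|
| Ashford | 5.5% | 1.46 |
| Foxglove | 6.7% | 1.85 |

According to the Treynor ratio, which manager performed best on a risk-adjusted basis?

Foxglove

Ashford: Treynor = (5.5% − 2.0%) / 1.46 = 2.397
Foxglove: Treynor = (6.7% − 2.0%) / 1.85 = 2.541
Highest: Foxglove (2.541).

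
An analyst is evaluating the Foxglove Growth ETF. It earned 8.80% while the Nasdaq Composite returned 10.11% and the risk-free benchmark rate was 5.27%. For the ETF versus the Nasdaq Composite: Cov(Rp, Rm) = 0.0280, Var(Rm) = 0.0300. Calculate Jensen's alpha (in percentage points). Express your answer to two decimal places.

β = Cov / Var = 0.0280 / 0.0300 = 0.9333
E[R] = Rf + β(Rm − Rf) = 5.27% + 0.9333 × (10.11% − 5.27%) = 9.7872%
α = Rp − E[R] = 8.80% − 9.7872% = -0.9872

-0.99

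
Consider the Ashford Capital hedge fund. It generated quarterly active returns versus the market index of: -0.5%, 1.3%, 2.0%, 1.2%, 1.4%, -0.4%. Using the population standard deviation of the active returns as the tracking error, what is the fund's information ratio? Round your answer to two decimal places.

0.88

Mean return μ = 5.00 / 6 = 0.8333%
Population std dev = √[5.3333 / 6] = 0.9428%
IR = μ / tracking error = 0.8333 / 0.9428 = 0.8839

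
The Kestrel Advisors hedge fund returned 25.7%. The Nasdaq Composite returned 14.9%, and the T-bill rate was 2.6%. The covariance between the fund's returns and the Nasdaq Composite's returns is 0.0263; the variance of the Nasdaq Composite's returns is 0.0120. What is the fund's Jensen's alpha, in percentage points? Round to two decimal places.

β = Cov / Var = 0.0263 / 0.0120 = 2.1917
E[R] = Rf + β(Rm − Rf) = 2.6% + 2.1917 × (14.9% − 2.6%) = 29.5579%
α = Rp − E[R] = 25.7% − 29.5579% = -3.8579

-3.86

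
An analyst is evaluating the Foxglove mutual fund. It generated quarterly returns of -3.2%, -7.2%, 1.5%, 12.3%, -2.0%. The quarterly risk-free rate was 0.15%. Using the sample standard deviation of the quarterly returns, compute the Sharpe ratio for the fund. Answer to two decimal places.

0.02

Mean return μ = 1.40 / 5 = 0.2800%
Σ(r − μ)² = (-3.2 − 0.2800)² + (-7.2 − 0.2800)² + … = 219.2280
sample σ = √(219.2280 / 4) = √54.8070 = 7.4032%
Sharpe = (μ − rf) / σ = (0.2800 − 0.15) / 7.4032 = 0.1300 / 7.4032 = 0.0176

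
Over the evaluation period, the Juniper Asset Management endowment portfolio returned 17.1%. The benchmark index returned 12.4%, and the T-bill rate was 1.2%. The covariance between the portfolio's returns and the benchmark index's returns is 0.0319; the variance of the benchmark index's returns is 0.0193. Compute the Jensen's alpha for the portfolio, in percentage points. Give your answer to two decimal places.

-2.61

β = Cov / Var = 0.0319 / 0.0193 = 1.6528
E[R] = Rf + β(Rm − Rf) = 1.2% + 1.6528 × (12.4% − 1.2%) = 19.7114%
α = Rp − E[R] = 17.1% − 19.7114% = -2.6114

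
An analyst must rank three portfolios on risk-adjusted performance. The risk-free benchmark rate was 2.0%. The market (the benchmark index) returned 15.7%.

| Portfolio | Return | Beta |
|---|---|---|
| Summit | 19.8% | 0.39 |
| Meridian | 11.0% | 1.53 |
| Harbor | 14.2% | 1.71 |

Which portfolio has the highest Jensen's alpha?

Summit

Summit: α = 19.8% − [2.0% + 0.39 × (15.7% − 2.0%)] = 12.457
Meridian: α = 11.0% − [2.0% + 1.53 × (15.7% − 2.0%)] = -11.961
Harbor: α = 14.2% − [2.0% + 1.71 × (15.7% − 2.0%)] = -11.227
Highest: Summit (12.457).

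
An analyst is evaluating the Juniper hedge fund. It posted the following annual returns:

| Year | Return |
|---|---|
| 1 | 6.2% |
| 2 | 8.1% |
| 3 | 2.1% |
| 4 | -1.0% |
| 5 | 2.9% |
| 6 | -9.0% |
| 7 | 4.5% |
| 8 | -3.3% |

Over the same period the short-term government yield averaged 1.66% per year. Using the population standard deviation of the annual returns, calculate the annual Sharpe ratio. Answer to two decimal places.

Mean return r̄ = 10.50 / 8 = 1.3125%
Population σ = √[Σ(r − r̄)² / 8] = √[216.2288 / 8] = √27.0286 = 5.1989%
Sharpe = (r̄ − rf) / σ = (1.3125 − 1.66) / 5.1989 = -0.3475 / 5.1989 = -0.0668

-0.07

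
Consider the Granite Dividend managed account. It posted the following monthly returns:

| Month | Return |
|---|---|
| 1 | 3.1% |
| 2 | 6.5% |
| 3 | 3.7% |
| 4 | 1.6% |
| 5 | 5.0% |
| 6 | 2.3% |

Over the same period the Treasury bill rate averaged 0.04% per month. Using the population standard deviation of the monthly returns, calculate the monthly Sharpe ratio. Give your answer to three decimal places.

μ = (3.1 + 6.5 + 3.7 + 1.6 + 5 + 2.3) / 6 = 3.7000%
Σ(r − μ)² = (3.1 − 3.7000)² + (6.5 − 3.7000)² + (3.7 − 3.7000)² + … = 16.2600
σ = √[16.2600 / 6] = 1.6462%
Sharpe = (μ − rf) / σ = (3.7000 − 0.04) / 1.6462 = 3.6600 / 1.6462 = 2.2233

2.223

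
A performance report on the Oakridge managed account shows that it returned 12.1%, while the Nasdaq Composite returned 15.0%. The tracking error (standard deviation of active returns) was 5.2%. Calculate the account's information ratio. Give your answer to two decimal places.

IR = (Rp − Rb) / TE = (12.1% − 15.0%) / 5.2% = -2.90% / 5.2% = -0.5577

-0.56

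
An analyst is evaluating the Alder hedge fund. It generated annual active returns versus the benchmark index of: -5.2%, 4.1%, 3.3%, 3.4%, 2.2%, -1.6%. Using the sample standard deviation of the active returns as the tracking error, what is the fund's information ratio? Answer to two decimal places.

0.28

r̄ = (-5.2 + 4.1 + 3.3 + 3.4 + 2.2 − 1.6) / 6 = 1.0333%
Sample σ = √[Σ(r − r̄)² / 5] = √[67.2933 / 5] = √13.4587 = 3.6686%
IR = r̄ / tracking error = 1.0333 / 3.6686 = 0.2817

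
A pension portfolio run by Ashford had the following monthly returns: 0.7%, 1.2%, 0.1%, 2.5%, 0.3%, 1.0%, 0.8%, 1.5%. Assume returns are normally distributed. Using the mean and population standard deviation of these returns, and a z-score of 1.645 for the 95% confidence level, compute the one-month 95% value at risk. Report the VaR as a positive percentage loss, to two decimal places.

0.15

μ = (0.7 + 1.2 + 0.1 + 2.5 + 0.3 + 1 + 0.8 + 1.5) / 8 = 8.10 / 8 = 1.0125%
Population σ = √[Σ(r − μ)² / 8] = √[3.9688 / 8] = √0.4961 = 0.7043%
VaR = −(μ − z·σ) = −(1.0125 − 1.645 × 0.7043) = −(-0.1461) = 0.1461%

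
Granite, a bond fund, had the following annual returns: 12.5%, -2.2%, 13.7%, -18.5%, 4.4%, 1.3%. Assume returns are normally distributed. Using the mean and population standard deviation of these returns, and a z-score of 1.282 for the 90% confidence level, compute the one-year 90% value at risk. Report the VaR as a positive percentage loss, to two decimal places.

μ = (12.5 − 2.2 + 13.7 − 18.5 + 4.4 + 1.3) / 6 = 11.20 / 6 = 1.8667%
Σ(r − μ)² = (12.5 − 1.8667)² + (-2.2 − 1.8667)² + … = 691.1733
population σ = √(691.1733 / 6) = √115.1956 = 10.7329%
VaR = −(μ − z·σ) = −(1.8667 − 1.282 × 10.7329) = −(-11.8929) = 11.8929%

11.89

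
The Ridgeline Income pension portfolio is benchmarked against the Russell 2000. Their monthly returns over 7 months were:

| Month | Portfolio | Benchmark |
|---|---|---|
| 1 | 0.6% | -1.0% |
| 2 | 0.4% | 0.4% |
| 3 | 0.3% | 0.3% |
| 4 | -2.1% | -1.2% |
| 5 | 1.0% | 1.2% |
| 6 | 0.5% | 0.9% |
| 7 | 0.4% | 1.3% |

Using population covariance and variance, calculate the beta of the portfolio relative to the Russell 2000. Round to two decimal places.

r̄p = 0.1571%,  r̄m = 0.2714%
Cov = Σ(rp − r̄p)(rm − r̄m) / 7 = 0.5773
Var(rm) = Σ(rm − r̄m)² / 7 = 0.8735
β = Cov / Var = 0.5773 / 0.8735 = 0.6609

0.66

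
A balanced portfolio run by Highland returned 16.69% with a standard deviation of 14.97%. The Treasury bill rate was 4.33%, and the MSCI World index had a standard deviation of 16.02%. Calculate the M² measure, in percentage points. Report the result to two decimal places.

17.56

Sharpe = (Rp − Rf) / σp = (16.69% − 4.33%) / 14.97% = 0.8257
M² = Rf + Sharpe × σm = 4.33% + 0.8257 × 16.02% = 17.5577%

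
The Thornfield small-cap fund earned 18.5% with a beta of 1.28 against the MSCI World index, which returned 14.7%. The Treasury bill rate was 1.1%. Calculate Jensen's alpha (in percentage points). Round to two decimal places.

CAPM expected return = Rf + β(Rm − Rf) = 1.1% + 1.28 × (14.7% − 1.1%) = 1.1 + 1.28 × 13.60 = 18.5080%
Jensen's α = Rp − E[R] = 18.5% − 18.5080% = -0.0080

-0.01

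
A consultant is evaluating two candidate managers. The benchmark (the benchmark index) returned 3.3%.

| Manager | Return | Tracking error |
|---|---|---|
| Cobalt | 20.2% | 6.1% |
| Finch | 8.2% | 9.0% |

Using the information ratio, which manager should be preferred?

Cobalt: IR = (20.2% − 3.3%) / 6.1% = 2.770
Finch: IR = (8.2% − 3.3%) / 9.0% = 0.544
Highest: Cobalt (2.770).

Cobalt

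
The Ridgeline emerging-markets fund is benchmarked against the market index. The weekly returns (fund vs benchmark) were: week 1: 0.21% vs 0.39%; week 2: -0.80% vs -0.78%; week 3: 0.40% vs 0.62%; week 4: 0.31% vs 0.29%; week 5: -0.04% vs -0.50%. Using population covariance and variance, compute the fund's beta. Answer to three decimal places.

0.719

r̄p = 0.0160%,  r̄m = 0.0040%
Cov = Σ(rp − r̄p)(rm − r̄m) / 5 = 0.2127
Var(rm) = Σ(rm − r̄m)² / 5 = 0.2958
β = Cov / Var = 0.2127 / 0.2958 = 0.7191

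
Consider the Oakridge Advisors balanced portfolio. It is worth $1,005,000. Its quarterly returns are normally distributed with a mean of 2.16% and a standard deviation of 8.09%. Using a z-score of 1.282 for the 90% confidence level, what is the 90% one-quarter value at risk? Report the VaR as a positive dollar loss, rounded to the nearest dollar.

Return at the 90% tail: μ − z·σ = 2.16% − 1.282 × 8.09% = 2.16 − 10.37138 = -8.21138%
VaR = −(-8.21138%) × $1,005,000 = 8.21138% × $1,005,000 = $82,524

$82,524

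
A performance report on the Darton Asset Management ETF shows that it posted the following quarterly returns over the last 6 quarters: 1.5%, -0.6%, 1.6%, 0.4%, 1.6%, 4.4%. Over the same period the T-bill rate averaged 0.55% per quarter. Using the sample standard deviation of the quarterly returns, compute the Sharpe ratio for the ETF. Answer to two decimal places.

0.56

r̄ = (1.5 − 0.6 + 1.6 + 0.4 + 1.6 + 4.4) / 6 = 1.4833%
Σ(r − r̄)² = 14.0483; sample σ = √(14.0483/5) = 1.6762%
Sharpe = (r̄ − rf) / σ = (1.4833 − 0.55) / 1.6762 = 0.9333 / 1.6762 = 0.5568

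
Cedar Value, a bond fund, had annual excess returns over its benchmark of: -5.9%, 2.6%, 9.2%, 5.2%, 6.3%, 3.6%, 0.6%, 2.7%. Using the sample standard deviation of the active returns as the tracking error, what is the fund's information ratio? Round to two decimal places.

0.68

r̄ = (-5.9 + 2.6 + 9.2 + 5.2 + 6.3 + 3.6 + 0.6 + 2.7) / 8 = 24.30 / 8 = 3.0375%
Sample σ = √[Σ(r − r̄)² / 7] = √[139.7388 / 7] = √19.9627 = 4.4680%
IR = r̄ / tracking error = 3.0375 / 4.4680 = 0.6798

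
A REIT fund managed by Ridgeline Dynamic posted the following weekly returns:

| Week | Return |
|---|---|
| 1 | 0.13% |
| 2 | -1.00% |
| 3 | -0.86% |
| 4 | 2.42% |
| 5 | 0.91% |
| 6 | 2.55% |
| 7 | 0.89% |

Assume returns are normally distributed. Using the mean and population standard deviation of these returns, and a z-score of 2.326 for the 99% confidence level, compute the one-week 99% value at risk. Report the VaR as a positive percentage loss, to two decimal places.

2.34

Mean return r̄ = 5.040 / 7 = 0.7200%
Σ(r − r̄)² = 12.1068; population σ = √(12.1068/7) = 1.3151%
VaR = −(r̄ − z·σ) = −(0.7200 − 2.326 × 1.3151) = −(-2.3389) = 2.3389%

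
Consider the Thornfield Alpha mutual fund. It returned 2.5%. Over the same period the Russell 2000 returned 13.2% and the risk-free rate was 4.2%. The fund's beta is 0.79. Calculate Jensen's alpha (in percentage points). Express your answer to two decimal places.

-8.81

CAPM expected return = Rf + β(Rm − Rf) = 4.2% + 0.79 × (13.2% − 4.2%) = 4.2 + 0.79 × 9.00 = 11.3100%
Jensen's α = Rp − E[R] = 2.5% − 11.3100% = -8.8100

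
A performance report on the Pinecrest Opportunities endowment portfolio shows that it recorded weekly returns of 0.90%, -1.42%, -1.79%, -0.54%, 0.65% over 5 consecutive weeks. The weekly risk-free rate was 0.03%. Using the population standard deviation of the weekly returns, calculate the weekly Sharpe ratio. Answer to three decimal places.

-0.437

Mean return μ = -2.200 / 5 = -0.4400%
Σ(r − μ)² = 5.7766; population σ = √(5.7766/5) = 1.0749%
Sharpe = (μ − rf) / σ = (-0.4400 − 0.03) / 1.0749 = -0.4700 / 1.0749 = -0.4372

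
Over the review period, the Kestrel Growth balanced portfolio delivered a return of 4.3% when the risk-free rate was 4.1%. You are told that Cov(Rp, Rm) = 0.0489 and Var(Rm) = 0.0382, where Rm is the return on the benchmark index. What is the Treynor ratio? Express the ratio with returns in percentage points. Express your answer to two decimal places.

0.16

β = Cov / Var = 0.0489 / 0.0382 = 1.2801
Treynor = (Rp − Rf) / β = (4.3% − 4.1%) / 1.2801 = 0.20 / 1.2801 = 0.1562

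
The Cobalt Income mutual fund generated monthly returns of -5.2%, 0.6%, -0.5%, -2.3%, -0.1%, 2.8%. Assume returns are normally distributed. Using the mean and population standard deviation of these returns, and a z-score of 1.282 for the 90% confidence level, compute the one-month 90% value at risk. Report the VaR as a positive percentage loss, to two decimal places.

3.97

r̄ = (-5.2 + 0.6 − 0.5 − 2.3 − 0.1 + 2.8) / 6 = -0.7833%
Σ(r − r̄)² = 37.1083; population σ = √(37.1083/6) = 2.4869%
VaR = −(r̄ − z·σ) = −(-0.7833 − 1.282 × 2.4869) = −(-3.9715) = 3.9715%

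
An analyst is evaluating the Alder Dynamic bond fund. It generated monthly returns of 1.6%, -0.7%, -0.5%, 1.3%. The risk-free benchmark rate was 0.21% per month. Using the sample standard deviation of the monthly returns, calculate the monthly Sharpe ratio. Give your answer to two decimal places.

0.18

r̄ = (1.6 − 0.7 − 0.5 + 1.3) / 4 = 1.70 / 4 = 0.4250%
Σ(r − r̄)² = (1.6 − 0.4250)² + (-0.7 − 0.4250)² + (-0.5 − 0.4250)² + … = 4.2675
sample σ = √(4.2675 / 3) = √1.4225 = 1.1927%
Sharpe = (r̄ − rf) / σ = (0.4250 − 0.21) / 1.1927 = 0.2150 / 1.1927 = 0.1803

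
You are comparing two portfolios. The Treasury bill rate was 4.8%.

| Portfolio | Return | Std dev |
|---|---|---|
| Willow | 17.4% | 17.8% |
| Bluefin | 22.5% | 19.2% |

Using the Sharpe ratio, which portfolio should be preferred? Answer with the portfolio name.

Bluefin

Willow: Sharpe ratio = (17.4% − 4.8%) / 17.8% = 0.708
Bluefin: Sharpe ratio = (22.5% − 4.8%) / 19.2% = 0.922
Highest: Bluefin (0.922).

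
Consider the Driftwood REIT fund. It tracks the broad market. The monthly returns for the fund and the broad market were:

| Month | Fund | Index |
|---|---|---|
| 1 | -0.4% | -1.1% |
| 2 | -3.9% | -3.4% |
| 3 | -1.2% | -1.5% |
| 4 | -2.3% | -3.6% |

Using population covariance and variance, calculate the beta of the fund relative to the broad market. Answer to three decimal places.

r̄p = -1.9500%,  r̄m = -2.4000%
Cov = Σ(rp − r̄p)(rm − r̄m) / 4 = 1.2650
Var(rm) = Σ(rm − r̄m)² / 4 = 1.2350
β = Cov / Var = 1.2650 / 1.2350 = 1.0243

1.024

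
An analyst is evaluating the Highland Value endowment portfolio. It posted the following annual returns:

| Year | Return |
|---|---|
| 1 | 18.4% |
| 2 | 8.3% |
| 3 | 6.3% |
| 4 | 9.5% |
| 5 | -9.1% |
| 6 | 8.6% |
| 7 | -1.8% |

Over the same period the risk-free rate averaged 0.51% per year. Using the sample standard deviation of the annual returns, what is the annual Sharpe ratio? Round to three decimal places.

μ = (18.4 + 8.3 + 6.3 + 9.5 − 9.1 + 8.6 − 1.8) / 7 = 40.20 / 7 = 5.7429%
Σ(r − μ)² = (18.4 − 5.7429)² + (8.3 − 5.7429)² + … = 466.5371
sample σ = √(466.5371 / 6) = √77.7562 = 8.8179%
Sharpe = (μ − rf) / σ = (5.7429 − 0.51) / 8.8179 = 5.2329 / 8.8179 = 0.5934

0.593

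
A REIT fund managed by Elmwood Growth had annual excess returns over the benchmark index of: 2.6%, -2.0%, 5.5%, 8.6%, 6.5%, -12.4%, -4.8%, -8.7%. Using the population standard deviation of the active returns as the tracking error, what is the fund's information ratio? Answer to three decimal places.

-0.082

Mean return r̄ = -4.70 / 8 = -0.5875%
Population σ = √[Σ(r − r̄)² / 8] = √[406.9488 / 8] = √50.8686 = 7.1322%
IR = r̄ / tracking error = -0.5875 / 7.1322 = -0.0824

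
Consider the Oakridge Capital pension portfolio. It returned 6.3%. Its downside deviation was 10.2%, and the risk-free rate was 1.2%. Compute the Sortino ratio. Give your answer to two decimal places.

0.50

Sortino = (Rp − Rf) / σd = (6.3% − 1.2%) / 10.2% = 5.10% / 10.2% = 0.5000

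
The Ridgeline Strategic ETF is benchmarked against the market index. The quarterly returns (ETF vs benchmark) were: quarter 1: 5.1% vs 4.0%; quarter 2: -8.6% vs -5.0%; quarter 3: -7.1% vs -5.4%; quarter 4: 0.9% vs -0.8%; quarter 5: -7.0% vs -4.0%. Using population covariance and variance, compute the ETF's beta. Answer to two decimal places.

1.48

r̄p = -3.3400%,  r̄m = -2.2400%
Cov = Σ(rp − r̄p)(rm − r̄m) / 5 = 18.3224
Var(rm) = Σ(rm − r̄m)² / 5 = 12.3424
β = Cov / Var = 18.3224 / 12.3424 = 1.4845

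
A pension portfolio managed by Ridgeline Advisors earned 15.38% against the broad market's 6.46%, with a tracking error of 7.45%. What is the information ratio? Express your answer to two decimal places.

IR = (Rp − Rb) / TE = (15.38% − 6.46%) / 7.45% = 8.92% / 7.45% = 1.1973

1.20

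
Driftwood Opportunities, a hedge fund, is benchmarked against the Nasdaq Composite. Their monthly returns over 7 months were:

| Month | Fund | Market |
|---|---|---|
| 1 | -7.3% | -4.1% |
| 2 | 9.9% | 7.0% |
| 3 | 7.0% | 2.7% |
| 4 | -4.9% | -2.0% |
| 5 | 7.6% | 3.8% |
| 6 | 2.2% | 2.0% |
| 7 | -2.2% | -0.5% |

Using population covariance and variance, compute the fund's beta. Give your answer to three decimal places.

r̄p = 1.7571%,  r̄m = 1.2714%
Cov = Σ(rp − r̄p)(rm − r̄m) / 7 = 20.9531
Var(rm) = Σ(rm − r̄m)² / 7 = 12.0678
β = Cov / Var = 20.9531 / 12.0678 = 1.7363

1.736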